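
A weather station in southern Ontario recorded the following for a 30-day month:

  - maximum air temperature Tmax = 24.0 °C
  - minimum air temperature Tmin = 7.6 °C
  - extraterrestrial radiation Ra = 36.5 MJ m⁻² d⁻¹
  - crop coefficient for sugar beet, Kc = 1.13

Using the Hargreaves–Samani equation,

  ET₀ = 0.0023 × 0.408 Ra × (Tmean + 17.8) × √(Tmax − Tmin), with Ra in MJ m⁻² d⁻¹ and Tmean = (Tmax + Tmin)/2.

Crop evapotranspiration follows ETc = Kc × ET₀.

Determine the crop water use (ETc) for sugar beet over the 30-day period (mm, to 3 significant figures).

Tmean = (24.0 + 7.6)/2 = 15.80 °C
0.408 Ra = 0.408 × 36.5 = 14.8920 mm/d equivalent
ET₀ = 0.0023 × 14.8920 × (15.80 + 17.8) × √16.4 = 0.0023 × 14.8920 × 33.60 × 4.0497 = 4.6606 mm/d
ETc = Kc × ET₀ = 1.13 × 4.6606 = 5.2665 mm/d
Over 30 days: 5.2665 × 30 = 157.995 mm

158 mm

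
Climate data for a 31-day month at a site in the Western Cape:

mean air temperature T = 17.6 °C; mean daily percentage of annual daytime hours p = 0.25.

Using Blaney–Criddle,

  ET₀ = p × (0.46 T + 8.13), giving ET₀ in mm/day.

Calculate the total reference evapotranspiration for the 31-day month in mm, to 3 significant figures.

126 mm

ET₀ = 0.25 × (0.46 × 17.6 + 8.13) = 0.25 × 16.226 = 4.0565 mm/d
Monthly total = 4.0565 × 31 = 125.752 mm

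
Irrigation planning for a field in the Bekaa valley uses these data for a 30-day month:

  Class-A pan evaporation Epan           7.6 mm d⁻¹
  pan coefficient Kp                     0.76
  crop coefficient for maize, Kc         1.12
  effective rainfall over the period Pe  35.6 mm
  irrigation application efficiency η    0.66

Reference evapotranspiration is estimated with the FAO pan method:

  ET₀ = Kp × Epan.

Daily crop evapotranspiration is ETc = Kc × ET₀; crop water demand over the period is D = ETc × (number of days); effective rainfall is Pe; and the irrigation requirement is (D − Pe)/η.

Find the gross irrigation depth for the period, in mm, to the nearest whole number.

240 mm

ET₀ = 0.76 × 7.6 = 5.7760 mm/d
ETc = Kc × ET₀ = 1.12 × 5.7760 = 6.4691 mm/d
Crop demand D = ETc × 30 d = 6.4691 × 30 = 194.073 mm
D − Pe = 194.073 − 35.6 = 158.473 mm
Gross irrigation = 158.473 / 0.66 = 240.111 mm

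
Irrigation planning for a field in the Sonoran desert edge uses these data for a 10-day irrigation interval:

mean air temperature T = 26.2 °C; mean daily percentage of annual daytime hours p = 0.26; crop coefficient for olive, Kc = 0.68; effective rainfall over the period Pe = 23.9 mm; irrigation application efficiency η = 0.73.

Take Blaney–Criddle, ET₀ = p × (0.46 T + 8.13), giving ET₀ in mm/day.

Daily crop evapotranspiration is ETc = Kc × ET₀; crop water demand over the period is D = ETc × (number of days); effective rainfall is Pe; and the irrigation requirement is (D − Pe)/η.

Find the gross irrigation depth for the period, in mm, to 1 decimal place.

16.1 mm

ET₀ = 0.26 × (0.46 × 26.2 + 8.13) = 0.26 × 20.182 = 5.2473 mm/d
ETc = Kc × ET₀ = 0.68 × 5.2473 = 3.5682 mm/d
Crop demand D = ETc × 10 d = 3.5682 × 10 = 35.682 mm
D − Pe = 35.682 − 23.9 = 11.782 mm
Gross irrigation = 11.782 / 0.73 = 16.140 mm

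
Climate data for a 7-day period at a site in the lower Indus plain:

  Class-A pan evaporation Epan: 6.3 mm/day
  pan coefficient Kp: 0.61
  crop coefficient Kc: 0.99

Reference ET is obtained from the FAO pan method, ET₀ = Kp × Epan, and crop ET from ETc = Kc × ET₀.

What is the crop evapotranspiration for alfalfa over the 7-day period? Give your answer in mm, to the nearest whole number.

ET₀ = 0.61 × 6.3 = 3.8430 mm/d
ETc = Kc × ET₀ = 0.99 × 3.8430 = 3.8046 mm/d
Over 7 days: 3.8046 × 7 = 26.632 mm

27 mm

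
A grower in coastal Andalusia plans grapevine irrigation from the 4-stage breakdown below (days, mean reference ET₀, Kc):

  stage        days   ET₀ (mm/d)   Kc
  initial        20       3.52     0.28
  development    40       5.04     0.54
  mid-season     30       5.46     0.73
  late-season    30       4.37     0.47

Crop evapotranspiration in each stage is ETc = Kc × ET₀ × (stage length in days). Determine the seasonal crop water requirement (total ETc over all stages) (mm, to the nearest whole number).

310 mm

initial: 0.28 × 3.52 × 20 = 19.71 mm
development: 0.54 × 5.04 × 40 = 108.86 mm
mid-season: 0.73 × 5.46 × 30 = 119.57 mm
late-season: 0.47 × 4.37 × 30 = 61.62 mm
Seasonal total = 309.76 mm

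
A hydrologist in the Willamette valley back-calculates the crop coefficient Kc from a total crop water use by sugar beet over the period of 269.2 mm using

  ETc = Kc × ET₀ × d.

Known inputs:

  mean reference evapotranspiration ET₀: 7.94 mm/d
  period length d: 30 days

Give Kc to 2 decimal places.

ETc = Kc × ET₀ × d  ⇒  Kc = ETc / (ET₀ × d)
Kc = 269.2 / (7.94 × 30) = 269.2 / 238.20 = 1.1301

1.13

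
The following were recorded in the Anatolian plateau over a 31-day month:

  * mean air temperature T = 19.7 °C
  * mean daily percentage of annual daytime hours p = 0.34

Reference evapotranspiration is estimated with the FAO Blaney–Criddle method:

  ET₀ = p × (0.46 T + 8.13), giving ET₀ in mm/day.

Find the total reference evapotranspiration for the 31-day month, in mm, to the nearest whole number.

181 mm

ET₀ = 0.34 × (0.46 × 19.7 + 8.13) = 0.34 × 17.192 = 5.8453 mm/d
Monthly total = 5.8453 × 31 = 181.204 mm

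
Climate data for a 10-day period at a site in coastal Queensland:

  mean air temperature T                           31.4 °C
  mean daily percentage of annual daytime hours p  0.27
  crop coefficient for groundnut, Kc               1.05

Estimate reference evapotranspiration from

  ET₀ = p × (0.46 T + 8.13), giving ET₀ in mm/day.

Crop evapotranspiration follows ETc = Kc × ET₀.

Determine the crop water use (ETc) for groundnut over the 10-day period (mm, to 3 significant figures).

64.0 mm

ET₀ = 0.27 × (0.46 × 31.4 + 8.13) = 0.27 × 22.574 = 6.0950 mm/d
ETc = Kc × ET₀ = 1.05 × 6.0950 = 6.3998 mm/d
Over 10 days: 6.3998 × 10 = 63.998 mm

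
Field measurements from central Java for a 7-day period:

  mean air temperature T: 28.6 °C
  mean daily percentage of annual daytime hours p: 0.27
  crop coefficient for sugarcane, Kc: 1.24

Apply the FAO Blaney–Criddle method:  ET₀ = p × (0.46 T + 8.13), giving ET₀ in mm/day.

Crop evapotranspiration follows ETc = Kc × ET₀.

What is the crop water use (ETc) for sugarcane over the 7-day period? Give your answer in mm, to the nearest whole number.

ET₀ = 0.27 × (0.46 × 28.6 + 8.13) = 0.27 × 21.286 = 5.7472 mm/d
ETc = Kc × ET₀ = 1.24 × 5.7472 = 7.1265 mm/d
Over 7 days: 7.1265 × 7 = 49.886 mm

50 mm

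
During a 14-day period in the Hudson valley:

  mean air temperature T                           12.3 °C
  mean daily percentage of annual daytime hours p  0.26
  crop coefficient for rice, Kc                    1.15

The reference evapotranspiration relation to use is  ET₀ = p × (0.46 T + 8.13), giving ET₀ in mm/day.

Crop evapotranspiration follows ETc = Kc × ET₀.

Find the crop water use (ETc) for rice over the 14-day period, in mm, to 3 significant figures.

ET₀ = 0.26 × (0.46 × 12.3 + 8.13) = 0.26 × 13.788 = 3.5849 mm/d
ETc = Kc × ET₀ = 1.15 × 3.5849 = 4.1226 mm/d
Over 14 days: 4.1226 × 14 = 57.716 mm

57.7 mm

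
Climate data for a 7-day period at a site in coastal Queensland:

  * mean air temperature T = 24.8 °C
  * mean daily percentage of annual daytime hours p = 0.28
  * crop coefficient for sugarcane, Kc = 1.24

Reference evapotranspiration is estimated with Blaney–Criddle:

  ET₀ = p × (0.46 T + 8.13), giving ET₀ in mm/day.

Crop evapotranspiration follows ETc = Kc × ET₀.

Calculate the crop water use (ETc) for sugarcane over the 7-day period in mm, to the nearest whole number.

47 mm

ET₀ = 0.28 × (0.46 × 24.8 + 8.13) = 0.28 × 19.538 = 5.4706 mm/d
ETc = Kc × ET₀ = 1.24 × 5.4706 = 6.7835 mm/d
Over 7 days: 6.7835 × 7 = 47.485 mm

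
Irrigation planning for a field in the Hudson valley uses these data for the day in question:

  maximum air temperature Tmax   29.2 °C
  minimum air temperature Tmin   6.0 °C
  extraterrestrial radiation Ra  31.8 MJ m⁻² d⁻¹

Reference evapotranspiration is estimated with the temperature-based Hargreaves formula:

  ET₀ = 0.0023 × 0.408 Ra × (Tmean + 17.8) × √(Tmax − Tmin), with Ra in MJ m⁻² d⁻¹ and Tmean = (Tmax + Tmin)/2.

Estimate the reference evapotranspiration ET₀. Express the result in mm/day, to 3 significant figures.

5.09 mm/day

Tmean = (29.2 + 6.0)/2 = 17.60 °C
0.408 Ra = 0.408 × 31.8 = 12.9744 mm/d equivalent
ET₀ = 0.0023 × 12.9744 × (17.60 + 17.8) × √23.2 = 0.0023 × 12.9744 × 35.40 × 4.8166 = 5.0881 mm/d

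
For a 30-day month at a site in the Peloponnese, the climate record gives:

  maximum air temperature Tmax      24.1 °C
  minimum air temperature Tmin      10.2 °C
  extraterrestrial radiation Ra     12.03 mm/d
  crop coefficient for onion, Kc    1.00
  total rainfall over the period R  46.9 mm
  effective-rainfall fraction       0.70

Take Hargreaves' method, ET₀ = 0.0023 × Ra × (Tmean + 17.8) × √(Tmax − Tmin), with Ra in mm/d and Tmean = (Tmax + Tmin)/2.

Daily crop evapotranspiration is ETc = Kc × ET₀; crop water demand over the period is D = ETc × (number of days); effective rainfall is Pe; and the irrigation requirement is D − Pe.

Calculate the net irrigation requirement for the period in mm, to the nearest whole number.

75 mm

Tmean = (24.1 + 10.2)/2 = 17.15 °C
ET₀ = 0.0023 × 12.03 × (17.15 + 17.8) × √13.9 = 0.0023 × 12.03 × 34.95 × 3.7283 = 3.6054 mm/d
ETc = Kc × ET₀ = 1.00 × 3.6054 = 3.6054 mm/d
Crop demand D = ETc × 30 d = 3.6054 × 30 = 108.162 mm
Pe = 0.70 × 46.9 = 32.830 mm
D − Pe = 108.162 − 32.830 = 75.332 mm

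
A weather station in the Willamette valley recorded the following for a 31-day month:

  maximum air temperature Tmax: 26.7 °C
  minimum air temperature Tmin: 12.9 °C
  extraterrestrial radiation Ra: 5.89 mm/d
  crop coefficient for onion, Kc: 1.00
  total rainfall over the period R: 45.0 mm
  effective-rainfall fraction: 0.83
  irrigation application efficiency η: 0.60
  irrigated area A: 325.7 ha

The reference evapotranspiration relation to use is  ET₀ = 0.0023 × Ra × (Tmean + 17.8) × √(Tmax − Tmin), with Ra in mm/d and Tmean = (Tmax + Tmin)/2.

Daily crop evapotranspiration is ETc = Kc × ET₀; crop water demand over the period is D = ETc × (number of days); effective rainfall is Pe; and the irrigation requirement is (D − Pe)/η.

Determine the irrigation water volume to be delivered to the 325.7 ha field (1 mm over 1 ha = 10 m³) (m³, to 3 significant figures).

116000 m³

Tmean = (26.7 + 12.9)/2 = 19.80 °C
ET₀ = 0.0023 × 5.89 × (19.80 + 17.8) × √13.8 = 0.0023 × 5.89 × 37.60 × 3.7148 = 1.8922 mm/d
ETc = Kc × ET₀ = 1.00 × 1.8922 = 1.8922 mm/d
Crop demand D = ETc × 31 d = 1.8922 × 31 = 58.658 mm
Pe = 0.83 × 45.0 = 37.350 mm
D − Pe = 58.658 − 37.350 = 21.308 mm
Gross irrigation = 21.308 / 0.60 = 35.513 mm
Volume = 35.513 mm × 325.7 ha × 10 = 115665.8 m³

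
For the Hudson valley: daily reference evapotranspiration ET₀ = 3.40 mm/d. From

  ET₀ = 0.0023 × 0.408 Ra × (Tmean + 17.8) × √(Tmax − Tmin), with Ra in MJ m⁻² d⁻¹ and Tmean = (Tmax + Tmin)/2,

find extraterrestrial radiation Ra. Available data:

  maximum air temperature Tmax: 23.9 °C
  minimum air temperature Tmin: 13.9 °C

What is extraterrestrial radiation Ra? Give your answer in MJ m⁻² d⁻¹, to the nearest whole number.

Tmean = (23.9+13.9)/2 = 18.90 °C; ΔT = 10.0
Ra = ET₀ / [0.0023 × 0.408 × (Tmean+17.8) × √ΔT]
   = 3.40 / (0.0023 × 0.408 × 36.70 × 3.1623) = 31.219 MJ m⁻² d⁻¹

31 MJ m⁻² d⁻¹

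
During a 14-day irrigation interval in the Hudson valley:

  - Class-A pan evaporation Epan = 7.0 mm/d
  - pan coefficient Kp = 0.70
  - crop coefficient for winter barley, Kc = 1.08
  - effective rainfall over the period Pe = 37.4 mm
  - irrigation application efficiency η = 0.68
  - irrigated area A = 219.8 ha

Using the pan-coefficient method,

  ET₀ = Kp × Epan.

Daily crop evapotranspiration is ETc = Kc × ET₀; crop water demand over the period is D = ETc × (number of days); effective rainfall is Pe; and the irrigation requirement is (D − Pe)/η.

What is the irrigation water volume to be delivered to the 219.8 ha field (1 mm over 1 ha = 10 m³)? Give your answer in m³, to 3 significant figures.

ET₀ = 0.70 × 7.0 = 4.9000 mm/d
ETc = Kc × ET₀ = 1.08 × 4.9000 = 5.2920 mm/d
Crop demand D = ETc × 14 d = 5.2920 × 14 = 74.088 mm
D − Pe = 74.088 − 37.4 = 36.688 mm
Gross irrigation = 36.688 / 0.68 = 53.953 mm
Volume = 53.953 mm × 219.8 ha × 10 = 118588.7 m³

119000 m³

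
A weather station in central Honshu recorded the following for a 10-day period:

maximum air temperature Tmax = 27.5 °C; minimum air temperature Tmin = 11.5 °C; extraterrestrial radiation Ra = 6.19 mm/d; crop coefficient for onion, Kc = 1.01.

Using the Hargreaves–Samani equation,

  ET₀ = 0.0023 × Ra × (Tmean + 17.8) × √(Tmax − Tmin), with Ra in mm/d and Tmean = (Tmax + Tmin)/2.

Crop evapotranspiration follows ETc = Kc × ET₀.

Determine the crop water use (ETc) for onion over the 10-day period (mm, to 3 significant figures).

Tmean = (27.5 + 11.5)/2 = 19.50 °C
ET₀ = 0.0023 × 6.19 × (19.50 + 17.8) × √16.0 = 0.0023 × 6.19 × 37.30 × 4.0000 = 2.1242 mm/d
ETc = Kc × ET₀ = 1.01 × 2.1242 = 2.1454 mm/d
Over 10 days: 2.1454 × 10 = 21.454 mm

21.5 mm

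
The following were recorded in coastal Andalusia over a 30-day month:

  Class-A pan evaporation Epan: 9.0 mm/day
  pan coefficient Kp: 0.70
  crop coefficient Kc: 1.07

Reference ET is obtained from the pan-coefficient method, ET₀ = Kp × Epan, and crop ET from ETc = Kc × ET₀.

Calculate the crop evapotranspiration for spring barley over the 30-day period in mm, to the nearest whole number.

202 mm

ET₀ = 0.70 × 9.0 = 6.3000 mm/d
ETc = Kc × ET₀ = 1.07 × 6.3000 = 6.7410 mm/d
Over 30 days: 6.7410 × 30 = 202.230 mm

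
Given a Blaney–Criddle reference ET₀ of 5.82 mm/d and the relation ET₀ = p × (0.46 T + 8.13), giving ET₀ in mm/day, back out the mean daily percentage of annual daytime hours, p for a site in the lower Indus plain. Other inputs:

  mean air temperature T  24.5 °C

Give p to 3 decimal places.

p = ET₀ / (0.46 T + 8.13) = 5.82 / (0.46 × 24.5 + 8.13) = 5.82 / 19.400 = 0.3000

0.300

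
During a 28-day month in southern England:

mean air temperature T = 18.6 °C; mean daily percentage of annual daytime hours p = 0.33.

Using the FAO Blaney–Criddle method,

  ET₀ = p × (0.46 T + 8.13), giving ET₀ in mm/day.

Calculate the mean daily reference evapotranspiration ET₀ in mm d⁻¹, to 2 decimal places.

ET₀ = 0.33 × (0.46 × 18.6 + 8.13) = 0.33 × 16.686 = 5.5064 mm/d

5.51 mm d⁻¹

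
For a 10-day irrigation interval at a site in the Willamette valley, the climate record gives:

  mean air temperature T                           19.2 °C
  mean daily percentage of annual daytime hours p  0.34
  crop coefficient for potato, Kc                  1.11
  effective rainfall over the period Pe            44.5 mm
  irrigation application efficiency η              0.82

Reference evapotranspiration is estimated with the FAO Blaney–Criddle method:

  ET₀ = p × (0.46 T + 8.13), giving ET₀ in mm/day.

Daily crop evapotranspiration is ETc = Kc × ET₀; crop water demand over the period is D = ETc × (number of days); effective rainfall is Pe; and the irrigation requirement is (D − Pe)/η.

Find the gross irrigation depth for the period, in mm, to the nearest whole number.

24 mm

ET₀ = 0.34 × (0.46 × 19.2 + 8.13) = 0.34 × 16.962 = 5.7671 mm/d
ETc = Kc × ET₀ = 1.11 × 5.7671 = 6.4015 mm/d
Crop demand D = ETc × 10 d = 6.4015 × 10 = 64.015 mm
D − Pe = 64.015 − 44.5 = 19.515 mm
Gross irrigation = 19.515 / 0.82 = 23.799 mm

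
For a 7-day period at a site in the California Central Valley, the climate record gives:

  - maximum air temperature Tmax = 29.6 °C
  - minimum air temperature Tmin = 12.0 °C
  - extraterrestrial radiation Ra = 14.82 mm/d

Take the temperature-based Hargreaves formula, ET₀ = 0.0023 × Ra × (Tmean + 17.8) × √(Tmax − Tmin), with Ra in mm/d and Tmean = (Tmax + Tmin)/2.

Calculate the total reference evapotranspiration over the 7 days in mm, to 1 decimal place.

38.6 mm

Tmean = (29.6 + 12.0)/2 = 20.80 °C
ET₀ = 0.0023 × 14.82 × (20.80 + 17.8) × √17.6 = 0.0023 × 14.82 × 38.60 × 4.1952 = 5.5197 mm/d
Over 7 days: 5.5197 × 7 = 38.638 mm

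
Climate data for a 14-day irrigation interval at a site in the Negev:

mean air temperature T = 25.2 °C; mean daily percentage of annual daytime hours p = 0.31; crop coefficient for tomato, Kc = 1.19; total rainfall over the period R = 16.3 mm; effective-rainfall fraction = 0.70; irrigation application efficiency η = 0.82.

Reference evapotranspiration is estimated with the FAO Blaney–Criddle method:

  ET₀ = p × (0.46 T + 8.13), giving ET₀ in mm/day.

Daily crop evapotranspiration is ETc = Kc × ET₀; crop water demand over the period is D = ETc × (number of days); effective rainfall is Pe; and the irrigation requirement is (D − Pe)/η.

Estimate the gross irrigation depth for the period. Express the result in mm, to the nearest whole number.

110 mm

ET₀ = 0.31 × (0.46 × 25.2 + 8.13) = 0.31 × 19.722 = 6.1138 mm/d
ETc = Kc × ET₀ = 1.19 × 6.1138 = 7.2754 mm/d
Crop demand D = ETc × 14 d = 7.2754 × 14 = 101.856 mm
Pe = 0.70 × 16.3 = 11.410 mm
D − Pe = 101.856 − 11.410 = 90.446 mm
Gross irrigation = 90.446 / 0.82 = 110.300 mm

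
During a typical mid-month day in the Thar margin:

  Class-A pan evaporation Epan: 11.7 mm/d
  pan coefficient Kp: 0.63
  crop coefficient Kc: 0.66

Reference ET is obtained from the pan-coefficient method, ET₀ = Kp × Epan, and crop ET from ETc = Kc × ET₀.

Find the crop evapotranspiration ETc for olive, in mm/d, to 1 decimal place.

ET₀ = 0.63 × 11.7 = 7.3710 mm/d
ETc = Kc × ET₀ = 0.66 × 7.3710 = 4.8649 mm/d

4.9 mm/d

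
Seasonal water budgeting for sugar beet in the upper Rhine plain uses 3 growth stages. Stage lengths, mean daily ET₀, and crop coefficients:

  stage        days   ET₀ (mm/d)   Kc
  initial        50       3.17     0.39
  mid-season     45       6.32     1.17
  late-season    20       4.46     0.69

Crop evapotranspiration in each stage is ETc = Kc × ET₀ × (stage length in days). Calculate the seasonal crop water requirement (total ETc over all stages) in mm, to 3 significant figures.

456 mm

initial: 0.39 × 3.17 × 50 = 61.82 mm
mid-season: 1.17 × 6.32 × 45 = 332.75 mm
late-season: 0.69 × 4.46 × 20 = 61.55 mm
Seasonal total = 456.12 mm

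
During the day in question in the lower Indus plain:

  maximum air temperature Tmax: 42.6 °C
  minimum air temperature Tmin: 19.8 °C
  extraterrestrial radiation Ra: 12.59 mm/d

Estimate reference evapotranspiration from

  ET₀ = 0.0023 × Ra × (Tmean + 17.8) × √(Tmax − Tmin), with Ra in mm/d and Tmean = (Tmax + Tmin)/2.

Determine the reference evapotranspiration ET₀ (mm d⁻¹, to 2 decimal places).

Tmean = (42.6 + 19.8)/2 = 31.20 °C
ET₀ = 0.0023 × 12.59 × (31.20 + 17.8) × √22.8 = 0.0023 × 12.59 × 49.00 × 4.7749 = 6.7751 mm/d

6.78 mm d⁻¹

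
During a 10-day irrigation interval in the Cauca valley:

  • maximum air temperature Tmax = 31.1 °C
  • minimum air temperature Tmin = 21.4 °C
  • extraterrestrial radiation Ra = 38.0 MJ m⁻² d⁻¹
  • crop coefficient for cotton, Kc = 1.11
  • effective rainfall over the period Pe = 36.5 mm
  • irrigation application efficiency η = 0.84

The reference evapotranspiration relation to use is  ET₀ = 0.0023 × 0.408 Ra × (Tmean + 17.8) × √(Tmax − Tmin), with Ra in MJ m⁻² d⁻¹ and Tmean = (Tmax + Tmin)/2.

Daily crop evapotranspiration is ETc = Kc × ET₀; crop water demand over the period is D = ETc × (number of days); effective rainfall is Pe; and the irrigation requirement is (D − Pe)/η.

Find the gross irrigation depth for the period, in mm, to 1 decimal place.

Tmean = (31.1 + 21.4)/2 = 26.25 °C
0.408 Ra = 0.408 × 38.0 = 15.5040 mm/d equivalent
ET₀ = 0.0023 × 15.5040 × (26.25 + 17.8) × √9.7 = 0.0023 × 15.5040 × 44.05 × 3.1145 = 4.8922 mm/d
ETc = Kc × ET₀ = 1.11 × 4.8922 = 5.4303 mm/d
Crop demand D = ETc × 10 d = 5.4303 × 10 = 54.303 mm
D − Pe = 54.303 − 36.5 = 17.803 mm
Gross irrigation = 17.803 / 0.84 = 21.194 mm

21.2 mm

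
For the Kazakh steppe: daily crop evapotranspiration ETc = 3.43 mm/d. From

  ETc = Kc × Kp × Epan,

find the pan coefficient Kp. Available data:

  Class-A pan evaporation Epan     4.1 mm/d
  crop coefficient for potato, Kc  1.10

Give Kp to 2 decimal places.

ETc = Kc × Kp × Epan  ⇒  Kp = ETc / (Kc × Epan)
Kp = 3.43 / (1.10 × 4.1) = 3.43 / 4.510 = 0.7605

0.76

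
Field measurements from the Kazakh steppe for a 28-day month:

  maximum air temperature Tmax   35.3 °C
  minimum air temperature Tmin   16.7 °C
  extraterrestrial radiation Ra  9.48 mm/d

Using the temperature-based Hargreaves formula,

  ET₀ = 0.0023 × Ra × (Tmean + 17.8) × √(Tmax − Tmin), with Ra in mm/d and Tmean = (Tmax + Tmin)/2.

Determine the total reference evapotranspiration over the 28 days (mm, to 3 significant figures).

Tmean = (35.3 + 16.7)/2 = 26.00 °C
ET₀ = 0.0023 × 9.48 × (26.00 + 17.8) × √18.6 = 0.0023 × 9.48 × 43.80 × 4.3128 = 4.1188 mm/d
Over 28 days: 4.1188 × 28 = 115.326 mm

115 mm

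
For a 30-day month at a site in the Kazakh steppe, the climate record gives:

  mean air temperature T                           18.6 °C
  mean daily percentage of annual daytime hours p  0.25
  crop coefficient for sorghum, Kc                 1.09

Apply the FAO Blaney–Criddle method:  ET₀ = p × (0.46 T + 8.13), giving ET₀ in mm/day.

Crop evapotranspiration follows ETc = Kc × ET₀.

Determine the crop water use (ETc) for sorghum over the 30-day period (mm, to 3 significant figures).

ET₀ = 0.25 × (0.46 × 18.6 + 8.13) = 0.25 × 16.686 = 4.1715 mm/d
ETc = Kc × ET₀ = 1.09 × 4.1715 = 4.5469 mm/d
Over 30 days: 4.5469 × 30 = 136.407 mm

136 mm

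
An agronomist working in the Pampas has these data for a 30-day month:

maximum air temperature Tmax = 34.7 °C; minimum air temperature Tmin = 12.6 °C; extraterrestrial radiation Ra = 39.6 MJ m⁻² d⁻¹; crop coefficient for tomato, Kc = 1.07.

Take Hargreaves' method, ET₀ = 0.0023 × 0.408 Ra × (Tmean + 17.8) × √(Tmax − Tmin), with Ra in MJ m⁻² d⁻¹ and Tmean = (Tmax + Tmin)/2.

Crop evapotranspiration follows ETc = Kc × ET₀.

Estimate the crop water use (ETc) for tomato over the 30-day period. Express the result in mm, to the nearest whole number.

Tmean = (34.7 + 12.6)/2 = 23.65 °C
0.408 Ra = 0.408 × 39.6 = 16.1568 mm/d equivalent
ET₀ = 0.0023 × 16.1568 × (23.65 + 17.8) × √22.1 = 0.0023 × 16.1568 × 41.45 × 4.7011 = 7.2411 mm/d
ETc = Kc × ET₀ = 1.07 × 7.2411 = 7.7480 mm/d
Over 30 days: 7.7480 × 30 = 232.440 mm

232 mm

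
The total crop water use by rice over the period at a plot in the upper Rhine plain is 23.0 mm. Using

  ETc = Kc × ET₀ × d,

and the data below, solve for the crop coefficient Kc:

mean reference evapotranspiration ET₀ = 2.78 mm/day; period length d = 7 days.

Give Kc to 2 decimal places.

1.18

ETc = Kc × ET₀ × d  ⇒  Kc = ETc / (ET₀ × d)
Kc = 23.0 / (2.78 × 7) = 23.0 / 19.46 = 1.1819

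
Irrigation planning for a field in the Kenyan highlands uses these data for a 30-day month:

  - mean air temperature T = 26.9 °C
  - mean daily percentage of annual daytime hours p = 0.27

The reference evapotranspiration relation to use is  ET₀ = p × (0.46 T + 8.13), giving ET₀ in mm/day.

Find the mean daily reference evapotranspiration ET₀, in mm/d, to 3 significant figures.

5.54 mm/d

ET₀ = 0.27 × (0.46 × 26.9 + 8.13) = 0.27 × 20.504 = 5.5361 mm/d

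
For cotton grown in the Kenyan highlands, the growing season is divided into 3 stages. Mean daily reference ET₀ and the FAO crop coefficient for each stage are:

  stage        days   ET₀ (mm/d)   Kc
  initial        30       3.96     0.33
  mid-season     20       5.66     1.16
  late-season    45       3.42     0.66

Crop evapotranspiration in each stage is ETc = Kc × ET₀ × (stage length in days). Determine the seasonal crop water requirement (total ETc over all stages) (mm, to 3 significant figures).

initial: 0.33 × 3.96 × 30 = 39.20 mm
mid-season: 1.16 × 5.66 × 20 = 131.31 mm
late-season: 0.66 × 3.42 × 45 = 101.57 mm
Seasonal total = 272.08 mm

272 mm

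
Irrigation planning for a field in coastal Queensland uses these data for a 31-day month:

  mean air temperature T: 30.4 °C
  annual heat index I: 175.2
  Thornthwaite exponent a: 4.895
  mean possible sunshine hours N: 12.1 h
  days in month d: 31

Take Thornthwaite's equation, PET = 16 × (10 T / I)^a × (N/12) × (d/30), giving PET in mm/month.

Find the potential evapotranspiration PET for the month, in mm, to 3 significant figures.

247 mm

10T/I = 10 × 30.4 / 175.2 = 1.7352
(10T/I)^a = 1.7352^4.895 = 14.8462
Uncorrected PET = 16 × 14.8462 = 237.539 mm
Correction = (N/12)(d/30) = (12.1/12)(31/30) = 1.0419
PET = 237.539 × 1.0419 = 247.492 mm/month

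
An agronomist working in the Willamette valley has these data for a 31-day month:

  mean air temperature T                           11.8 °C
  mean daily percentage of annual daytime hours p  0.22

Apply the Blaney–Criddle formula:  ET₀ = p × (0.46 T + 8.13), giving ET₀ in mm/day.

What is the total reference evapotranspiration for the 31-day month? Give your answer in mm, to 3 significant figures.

ET₀ = 0.22 × (0.46 × 11.8 + 8.13) = 0.22 × 13.558 = 2.9828 mm/d
Monthly total = 2.9828 × 31 = 92.467 mm

92.5 mm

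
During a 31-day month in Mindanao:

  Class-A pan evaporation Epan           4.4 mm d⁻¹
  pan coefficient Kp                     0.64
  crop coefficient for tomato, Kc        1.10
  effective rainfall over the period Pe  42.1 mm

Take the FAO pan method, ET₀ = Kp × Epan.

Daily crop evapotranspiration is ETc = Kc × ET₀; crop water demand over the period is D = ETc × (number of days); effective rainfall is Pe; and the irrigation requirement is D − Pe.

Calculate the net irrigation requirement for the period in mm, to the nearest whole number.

54 mm

ET₀ = 0.64 × 4.4 = 2.8160 mm/d
ETc = Kc × ET₀ = 1.10 × 2.8160 = 3.0976 mm/d
Crop demand D = ETc × 31 d = 3.0976 × 31 = 96.026 mm
D − Pe = 96.026 − 42.1 = 53.926 mm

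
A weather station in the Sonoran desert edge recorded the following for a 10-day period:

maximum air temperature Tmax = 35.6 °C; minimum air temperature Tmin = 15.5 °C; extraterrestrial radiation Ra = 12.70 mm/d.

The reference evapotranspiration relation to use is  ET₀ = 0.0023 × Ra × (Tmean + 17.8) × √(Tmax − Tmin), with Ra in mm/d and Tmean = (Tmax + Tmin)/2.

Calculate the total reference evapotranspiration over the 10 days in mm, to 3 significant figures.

56.8 mm

Tmean = (35.6 + 15.5)/2 = 25.55 °C
ET₀ = 0.0023 × 12.70 × (25.55 + 17.8) × √20.1 = 0.0023 × 12.70 × 43.35 × 4.4833 = 5.6770 mm/d
Over 10 days: 5.6770 × 10 = 56.770 mm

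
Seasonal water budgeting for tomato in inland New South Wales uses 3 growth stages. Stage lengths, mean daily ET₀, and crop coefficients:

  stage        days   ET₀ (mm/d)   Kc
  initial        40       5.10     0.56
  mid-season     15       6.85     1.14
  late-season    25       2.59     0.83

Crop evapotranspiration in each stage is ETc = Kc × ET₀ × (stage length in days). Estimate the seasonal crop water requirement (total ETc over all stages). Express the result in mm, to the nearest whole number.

initial: 0.56 × 5.10 × 40 = 114.24 mm
mid-season: 1.14 × 6.85 × 15 = 117.14 mm
late-season: 0.83 × 2.59 × 25 = 53.74 mm
Seasonal total = 285.12 mm

285 mm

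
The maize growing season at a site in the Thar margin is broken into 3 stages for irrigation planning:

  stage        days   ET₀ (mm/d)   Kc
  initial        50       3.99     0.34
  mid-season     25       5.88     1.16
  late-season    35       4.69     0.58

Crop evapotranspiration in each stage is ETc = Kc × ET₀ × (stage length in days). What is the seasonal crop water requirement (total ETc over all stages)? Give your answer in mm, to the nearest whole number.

334 mm

initial: 0.34 × 3.99 × 50 = 67.83 mm
mid-season: 1.16 × 5.88 × 25 = 170.52 mm
late-season: 0.58 × 4.69 × 35 = 95.21 mm
Seasonal total = 333.56 mm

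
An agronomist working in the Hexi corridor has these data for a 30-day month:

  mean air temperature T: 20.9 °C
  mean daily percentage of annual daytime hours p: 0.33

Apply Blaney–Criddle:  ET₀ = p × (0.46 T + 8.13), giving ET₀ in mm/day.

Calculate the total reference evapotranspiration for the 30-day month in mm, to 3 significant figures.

ET₀ = 0.33 × (0.46 × 20.9 + 8.13) = 0.33 × 17.744 = 5.8555 mm/d
Monthly total = 5.8555 × 30 = 175.665 mm

176 mm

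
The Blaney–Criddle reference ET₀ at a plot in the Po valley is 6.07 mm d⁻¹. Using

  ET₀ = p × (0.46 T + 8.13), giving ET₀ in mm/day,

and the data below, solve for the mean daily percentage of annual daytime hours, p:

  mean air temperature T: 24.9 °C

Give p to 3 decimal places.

0.310

p = ET₀ / (0.46 T + 8.13) = 6.07 / (0.46 × 24.9 + 8.13) = 6.07 / 19.584 = 0.3099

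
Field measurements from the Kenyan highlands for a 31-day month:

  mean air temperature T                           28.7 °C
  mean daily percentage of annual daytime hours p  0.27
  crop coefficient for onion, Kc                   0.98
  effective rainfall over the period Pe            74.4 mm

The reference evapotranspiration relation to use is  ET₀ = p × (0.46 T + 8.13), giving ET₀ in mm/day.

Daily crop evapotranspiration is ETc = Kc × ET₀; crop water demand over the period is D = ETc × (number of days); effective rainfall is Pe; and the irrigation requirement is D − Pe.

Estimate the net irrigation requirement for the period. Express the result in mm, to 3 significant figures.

ET₀ = 0.27 × (0.46 × 28.7 + 8.13) = 0.27 × 21.332 = 5.7596 mm/d
ETc = Kc × ET₀ = 0.98 × 5.7596 = 5.6444 mm/d
Crop demand D = ETc × 31 d = 5.6444 × 31 = 174.976 mm
D − Pe = 174.976 − 74.4 = 100.576 mm

101 mm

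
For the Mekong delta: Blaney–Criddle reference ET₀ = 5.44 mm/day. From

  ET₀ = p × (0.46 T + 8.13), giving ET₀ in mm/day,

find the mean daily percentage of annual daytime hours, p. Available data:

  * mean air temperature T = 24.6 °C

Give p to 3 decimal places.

0.280

p = ET₀ / (0.46 T + 8.13) = 5.44 / (0.46 × 24.6 + 8.13) = 5.44 / 19.446 = 0.2797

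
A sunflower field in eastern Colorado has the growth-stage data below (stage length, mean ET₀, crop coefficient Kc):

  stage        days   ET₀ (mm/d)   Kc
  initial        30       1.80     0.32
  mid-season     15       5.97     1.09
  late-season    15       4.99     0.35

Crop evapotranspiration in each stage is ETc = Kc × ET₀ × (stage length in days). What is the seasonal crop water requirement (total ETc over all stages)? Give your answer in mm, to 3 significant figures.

141 mm

initial: 0.32 × 1.80 × 30 = 17.28 mm
mid-season: 1.09 × 5.97 × 15 = 97.61 mm
late-season: 0.35 × 4.99 × 15 = 26.20 mm
Seasonal total = 141.09 mm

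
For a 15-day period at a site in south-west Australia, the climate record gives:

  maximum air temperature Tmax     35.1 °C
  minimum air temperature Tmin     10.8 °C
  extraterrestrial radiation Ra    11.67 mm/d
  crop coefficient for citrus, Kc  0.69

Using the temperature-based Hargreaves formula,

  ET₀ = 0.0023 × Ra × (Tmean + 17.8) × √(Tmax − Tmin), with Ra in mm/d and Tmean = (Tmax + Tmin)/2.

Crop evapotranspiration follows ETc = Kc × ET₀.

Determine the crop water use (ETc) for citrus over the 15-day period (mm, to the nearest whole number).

56 mm

Tmean = (35.1 + 10.8)/2 = 22.95 °C
ET₀ = 0.0023 × 11.67 × (22.95 + 17.8) × √24.3 = 0.0023 × 11.67 × 40.75 × 4.9295 = 5.3917 mm/d
ETc = Kc × ET₀ = 0.69 × 5.3917 = 3.7203 mm/d
Over 15 days: 3.7203 × 15 = 55.805 mm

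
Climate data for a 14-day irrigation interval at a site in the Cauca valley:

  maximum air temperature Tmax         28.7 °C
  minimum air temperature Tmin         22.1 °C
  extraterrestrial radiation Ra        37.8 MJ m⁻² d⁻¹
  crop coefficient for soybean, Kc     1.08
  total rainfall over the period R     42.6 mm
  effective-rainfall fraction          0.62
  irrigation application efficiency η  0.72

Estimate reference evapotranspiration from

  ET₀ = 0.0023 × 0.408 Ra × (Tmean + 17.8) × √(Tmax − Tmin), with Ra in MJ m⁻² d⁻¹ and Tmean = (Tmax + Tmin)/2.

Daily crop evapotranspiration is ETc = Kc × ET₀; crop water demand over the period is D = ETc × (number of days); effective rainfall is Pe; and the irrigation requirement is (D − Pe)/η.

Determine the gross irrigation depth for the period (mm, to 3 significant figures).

46.0 mm

Tmean = (28.7 + 22.1)/2 = 25.40 °C
0.408 Ra = 0.408 × 37.8 = 15.4224 mm/d equivalent
ET₀ = 0.0023 × 15.4224 × (25.40 + 17.8) × √6.6 = 0.0023 × 15.4224 × 43.20 × 2.5690 = 3.9367 mm/d
ETc = Kc × ET₀ = 1.08 × 3.9367 = 4.2516 mm/d
Crop demand D = ETc × 14 d = 4.2516 × 14 = 59.522 mm
Pe = 0.62 × 42.6 = 26.412 mm
D − Pe = 59.522 − 26.412 = 33.110 mm
Gross irrigation = 33.110 / 0.72 = 45.986 mm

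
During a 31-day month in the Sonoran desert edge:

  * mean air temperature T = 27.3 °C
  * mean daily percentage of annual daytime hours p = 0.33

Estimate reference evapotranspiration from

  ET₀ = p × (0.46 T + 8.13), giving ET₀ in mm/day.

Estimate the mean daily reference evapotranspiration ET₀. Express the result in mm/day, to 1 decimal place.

6.8 mm/day

ET₀ = 0.33 × (0.46 × 27.3 + 8.13) = 0.33 × 20.688 = 6.8270 mm/d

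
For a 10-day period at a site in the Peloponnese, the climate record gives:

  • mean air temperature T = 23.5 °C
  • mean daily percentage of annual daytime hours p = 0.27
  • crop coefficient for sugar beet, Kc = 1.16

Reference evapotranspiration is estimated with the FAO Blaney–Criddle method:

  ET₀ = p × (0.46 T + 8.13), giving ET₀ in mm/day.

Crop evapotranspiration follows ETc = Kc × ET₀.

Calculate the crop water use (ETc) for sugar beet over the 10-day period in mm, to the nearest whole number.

59 mm

ET₀ = 0.27 × (0.46 × 23.5 + 8.13) = 0.27 × 18.940 = 5.1138 mm/d
ETc = Kc × ET₀ = 1.16 × 5.1138 = 5.9320 mm/d
Over 10 days: 5.9320 × 10 = 59.320 mm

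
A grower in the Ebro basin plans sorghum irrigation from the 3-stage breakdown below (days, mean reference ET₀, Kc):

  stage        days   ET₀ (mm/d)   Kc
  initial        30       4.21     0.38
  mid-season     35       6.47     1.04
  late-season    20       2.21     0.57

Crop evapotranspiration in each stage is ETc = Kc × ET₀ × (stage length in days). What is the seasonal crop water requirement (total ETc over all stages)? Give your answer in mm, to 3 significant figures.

309 mm

initial: 0.38 × 4.21 × 30 = 47.99 mm
mid-season: 1.04 × 6.47 × 35 = 235.51 mm
late-season: 0.57 × 2.21 × 20 = 25.19 mm
Seasonal total = 308.69 mm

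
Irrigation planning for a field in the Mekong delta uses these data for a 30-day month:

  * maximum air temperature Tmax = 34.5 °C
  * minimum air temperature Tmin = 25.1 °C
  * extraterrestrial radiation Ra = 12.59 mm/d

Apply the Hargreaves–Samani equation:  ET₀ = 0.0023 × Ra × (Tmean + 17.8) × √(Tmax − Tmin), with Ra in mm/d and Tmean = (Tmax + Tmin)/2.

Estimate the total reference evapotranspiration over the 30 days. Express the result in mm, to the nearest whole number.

127 mm

Tmean = (34.5 + 25.1)/2 = 29.80 °C
ET₀ = 0.0023 × 12.59 × (29.80 + 17.8) × √9.4 = 0.0023 × 12.59 × 47.60 × 3.0659 = 4.2259 mm/d
Over 30 days: 4.2259 × 30 = 126.777 mm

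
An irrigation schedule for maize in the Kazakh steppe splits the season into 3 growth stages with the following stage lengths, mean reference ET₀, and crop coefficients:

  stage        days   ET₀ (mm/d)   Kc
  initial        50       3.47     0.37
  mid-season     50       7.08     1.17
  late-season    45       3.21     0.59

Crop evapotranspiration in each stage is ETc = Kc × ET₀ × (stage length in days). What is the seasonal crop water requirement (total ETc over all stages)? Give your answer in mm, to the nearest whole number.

initial: 0.37 × 3.47 × 50 = 64.20 mm
mid-season: 1.17 × 7.08 × 50 = 414.18 mm
late-season: 0.59 × 3.21 × 45 = 85.23 mm
Seasonal total = 563.61 mm

564 mm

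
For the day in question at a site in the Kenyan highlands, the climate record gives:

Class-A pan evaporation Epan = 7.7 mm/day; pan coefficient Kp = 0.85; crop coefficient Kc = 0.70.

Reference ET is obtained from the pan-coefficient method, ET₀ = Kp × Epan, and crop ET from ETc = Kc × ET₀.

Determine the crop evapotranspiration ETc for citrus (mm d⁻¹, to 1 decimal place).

4.6 mm d⁻¹

ET₀ = 0.85 × 7.7 = 6.5450 mm/d
ETc = Kc × ET₀ = 0.70 × 6.5450 = 4.5815 mm/d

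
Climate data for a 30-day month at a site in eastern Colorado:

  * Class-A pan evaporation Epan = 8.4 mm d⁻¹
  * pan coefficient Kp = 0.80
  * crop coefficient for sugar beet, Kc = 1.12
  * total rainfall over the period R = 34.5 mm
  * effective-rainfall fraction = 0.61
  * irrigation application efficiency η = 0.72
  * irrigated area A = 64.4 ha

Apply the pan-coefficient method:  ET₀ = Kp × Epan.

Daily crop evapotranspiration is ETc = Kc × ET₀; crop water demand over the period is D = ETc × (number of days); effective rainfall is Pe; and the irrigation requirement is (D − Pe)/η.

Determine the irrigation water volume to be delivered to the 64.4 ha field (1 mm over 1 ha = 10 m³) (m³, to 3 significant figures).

183000 m³

ET₀ = 0.80 × 8.4 = 6.7200 mm/d
ETc = Kc × ET₀ = 1.12 × 6.7200 = 7.5264 mm/d
Crop demand D = ETc × 30 d = 7.5264 × 30 = 225.792 mm
Pe = 0.61 × 34.5 = 21.045 mm
D − Pe = 225.792 − 21.045 = 204.747 mm
Gross irrigation = 204.747 / 0.72 = 284.371 mm
Volume = 284.371 mm × 64.4 ha × 10 = 183134.9 m³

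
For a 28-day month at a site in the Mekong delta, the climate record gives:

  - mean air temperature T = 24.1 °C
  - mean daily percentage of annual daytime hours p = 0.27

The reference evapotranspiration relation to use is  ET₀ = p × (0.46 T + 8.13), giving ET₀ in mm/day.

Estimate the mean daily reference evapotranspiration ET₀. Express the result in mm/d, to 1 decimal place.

5.2 mm/d

ET₀ = 0.27 × (0.46 × 24.1 + 8.13) = 0.27 × 19.216 = 5.1883 mm/d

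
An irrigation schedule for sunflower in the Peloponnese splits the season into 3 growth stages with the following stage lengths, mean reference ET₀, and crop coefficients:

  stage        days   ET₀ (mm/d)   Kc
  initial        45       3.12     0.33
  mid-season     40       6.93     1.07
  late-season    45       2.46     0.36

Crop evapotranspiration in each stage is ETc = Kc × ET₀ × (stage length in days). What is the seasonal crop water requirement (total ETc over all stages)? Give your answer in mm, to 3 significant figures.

383 mm

initial: 0.33 × 3.12 × 45 = 46.33 mm
mid-season: 1.07 × 6.93 × 40 = 296.60 mm
late-season: 0.36 × 2.46 × 45 = 39.85 mm
Seasonal total = 382.78 mm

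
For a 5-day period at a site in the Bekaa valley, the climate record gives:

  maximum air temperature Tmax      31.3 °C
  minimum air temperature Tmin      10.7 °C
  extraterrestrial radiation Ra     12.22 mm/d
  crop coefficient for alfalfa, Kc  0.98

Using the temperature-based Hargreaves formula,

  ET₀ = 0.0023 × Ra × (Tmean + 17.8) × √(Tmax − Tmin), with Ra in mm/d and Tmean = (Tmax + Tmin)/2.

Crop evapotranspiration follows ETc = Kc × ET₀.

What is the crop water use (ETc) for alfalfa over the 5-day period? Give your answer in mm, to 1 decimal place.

Tmean = (31.3 + 10.7)/2 = 21.00 °C
ET₀ = 0.0023 × 12.22 × (21.00 + 17.8) × √20.6 = 0.0023 × 12.22 × 38.80 × 4.5387 = 4.9495 mm/d
ETc = Kc × ET₀ = 0.98 × 4.9495 = 4.8505 mm/d
Over 5 days: 4.8505 × 5 = 24.253 mm

24.3 mm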